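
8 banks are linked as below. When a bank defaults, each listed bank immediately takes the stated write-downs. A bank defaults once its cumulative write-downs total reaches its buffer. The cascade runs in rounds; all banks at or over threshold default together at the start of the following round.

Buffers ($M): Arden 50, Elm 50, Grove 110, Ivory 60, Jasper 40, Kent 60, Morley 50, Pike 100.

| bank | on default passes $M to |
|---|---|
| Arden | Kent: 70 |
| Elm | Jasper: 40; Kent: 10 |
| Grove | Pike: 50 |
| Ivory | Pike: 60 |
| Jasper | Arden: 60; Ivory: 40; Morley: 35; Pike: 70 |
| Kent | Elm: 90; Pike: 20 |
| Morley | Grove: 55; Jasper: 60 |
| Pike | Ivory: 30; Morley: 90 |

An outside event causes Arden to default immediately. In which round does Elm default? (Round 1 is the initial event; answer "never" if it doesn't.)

Round 1 — Arden defaults (initial).
  Kent: +70 → 70 ≥ 60
Round 2 — Kent defaults.
  Elm: +90 → 90 ≥ 50
  Pike: +20 → 20 < 100
Round 3 — Elm defaults.
  Jasper: +40 → 40 ≥ 40
Round 4 — Jasper defaults.
  Ivory: +40 → 40 < 60
  Morley: +35 → 35 < 50
  Pike: +70 → 90 < 100
No further defaults.

3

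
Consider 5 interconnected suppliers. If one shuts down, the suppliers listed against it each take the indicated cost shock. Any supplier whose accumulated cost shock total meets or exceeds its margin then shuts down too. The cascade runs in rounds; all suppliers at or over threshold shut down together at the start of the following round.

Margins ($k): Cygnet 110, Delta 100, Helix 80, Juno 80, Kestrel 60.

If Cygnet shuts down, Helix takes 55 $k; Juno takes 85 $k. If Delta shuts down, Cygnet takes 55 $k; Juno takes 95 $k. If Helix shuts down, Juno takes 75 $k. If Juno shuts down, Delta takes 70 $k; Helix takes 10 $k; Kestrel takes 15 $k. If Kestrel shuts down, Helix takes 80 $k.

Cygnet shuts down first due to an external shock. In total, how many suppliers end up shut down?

2

Round 1 — Cygnet shuts down (initial).
  Helix: +55 → 55 < 80
  Juno: +85 → 85 ≥ 80
Round 2 — Juno shuts down.
  Delta: +70 → 70 < 100
  Helix: +10 → 65 < 80
  Kestrel: +15 → 15 < 60
No further shutdowns.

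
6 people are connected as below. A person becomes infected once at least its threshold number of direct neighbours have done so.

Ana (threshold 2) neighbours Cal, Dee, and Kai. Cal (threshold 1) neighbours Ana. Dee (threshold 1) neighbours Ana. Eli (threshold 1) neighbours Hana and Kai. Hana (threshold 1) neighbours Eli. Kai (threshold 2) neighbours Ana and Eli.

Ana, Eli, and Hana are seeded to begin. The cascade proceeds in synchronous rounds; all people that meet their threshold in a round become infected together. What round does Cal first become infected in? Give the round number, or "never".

Round 1 — Ana, Eli, Hana become infected (initial).
Round 2 — checking thresholds:
  Cal: 1 of 1 neighbours ≥ 1, becomes infected.
  Dee: 1 of 1 neighbours ≥ 1, becomes infected.
  Kai: 2 of 2 neighbours ≥ 2, becomes infected.
Round 3 — no new infections; cascade stops.

2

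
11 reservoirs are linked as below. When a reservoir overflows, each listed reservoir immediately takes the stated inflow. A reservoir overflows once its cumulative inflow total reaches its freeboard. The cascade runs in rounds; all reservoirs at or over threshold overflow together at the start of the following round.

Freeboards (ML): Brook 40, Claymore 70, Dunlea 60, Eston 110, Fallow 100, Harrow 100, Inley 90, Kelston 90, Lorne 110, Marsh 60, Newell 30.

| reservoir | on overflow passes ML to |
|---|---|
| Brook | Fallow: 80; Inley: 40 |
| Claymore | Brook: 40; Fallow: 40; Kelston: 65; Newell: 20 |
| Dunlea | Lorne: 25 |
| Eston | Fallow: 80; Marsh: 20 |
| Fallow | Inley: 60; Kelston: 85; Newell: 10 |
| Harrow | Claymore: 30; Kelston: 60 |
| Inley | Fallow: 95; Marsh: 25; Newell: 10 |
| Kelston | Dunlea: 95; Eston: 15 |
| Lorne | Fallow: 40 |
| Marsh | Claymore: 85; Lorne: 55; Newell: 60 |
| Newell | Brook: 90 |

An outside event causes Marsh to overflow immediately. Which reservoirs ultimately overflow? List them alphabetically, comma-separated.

Round 1 — Marsh overflows (initial).
  Claymore: +85 → 85 ≥ 70
  Lorne: +55 → 55 < 110
  Newell: +60 → 60 ≥ 30
Round 2 — Claymore, Newell overflow.
  Brook: +40+90 → 130 ≥ 40
  Fallow: +40 → 40 < 100
  Kelston: +65 → 65 < 90
Round 3 — Brook overflows.
  Fallow: +80 → 120 ≥ 100
  Inley: +40 → 40 < 90
Round 4 — Fallow overflows.
  Inley: +60 → 100 ≥ 90
  Kelston: +85 → 150 ≥ 90
Round 5 — Inley, Kelston overflow.
  Dunlea: +95 → 95 ≥ 60
  Eston: +15 → 15 < 110
Round 6 — Dunlea overflows.
  Lorne: +25 → 80 < 110
No further overflows.

Brook, Claymore, Dunlea, Fallow, Inley, Kelston, Marsh, Newell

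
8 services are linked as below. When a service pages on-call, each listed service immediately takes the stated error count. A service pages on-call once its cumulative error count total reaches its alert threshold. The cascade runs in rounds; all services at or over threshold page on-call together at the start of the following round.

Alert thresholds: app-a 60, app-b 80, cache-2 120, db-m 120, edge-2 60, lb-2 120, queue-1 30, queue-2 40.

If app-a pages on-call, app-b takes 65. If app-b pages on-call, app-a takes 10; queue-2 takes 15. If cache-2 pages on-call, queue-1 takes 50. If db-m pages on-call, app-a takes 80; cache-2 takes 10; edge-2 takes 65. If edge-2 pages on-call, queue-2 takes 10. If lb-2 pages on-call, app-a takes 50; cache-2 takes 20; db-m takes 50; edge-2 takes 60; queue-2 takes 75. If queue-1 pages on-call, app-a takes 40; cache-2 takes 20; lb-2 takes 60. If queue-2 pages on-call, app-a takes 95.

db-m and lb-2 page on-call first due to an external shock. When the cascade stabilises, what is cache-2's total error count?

30

Round 1 — db-m, lb-2 page on-call (initial).
  app-a: +80+50 → 130 ≥ 60
  cache-2: +10+20 → 30 < 120
  edge-2: +65+60 → 125 ≥ 60
  queue-2: +75 → 75 ≥ 40
Round 2 — app-a, edge-2, queue-2 page on-call.
  app-b: +65 → 65 < 80
No further pages.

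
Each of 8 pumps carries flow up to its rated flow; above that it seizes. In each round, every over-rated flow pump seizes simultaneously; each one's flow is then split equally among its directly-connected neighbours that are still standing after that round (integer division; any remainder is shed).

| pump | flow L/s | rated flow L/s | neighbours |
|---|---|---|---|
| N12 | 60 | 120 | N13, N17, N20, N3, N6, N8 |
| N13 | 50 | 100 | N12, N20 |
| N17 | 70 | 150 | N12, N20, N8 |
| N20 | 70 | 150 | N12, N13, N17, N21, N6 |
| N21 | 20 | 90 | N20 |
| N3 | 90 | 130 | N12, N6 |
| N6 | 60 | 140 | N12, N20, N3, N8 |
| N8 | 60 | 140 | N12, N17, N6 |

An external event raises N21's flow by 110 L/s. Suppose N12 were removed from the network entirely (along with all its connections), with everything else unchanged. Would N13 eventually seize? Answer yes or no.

yes

With N12 removed:
Round 1 — N21 at 130 > 90. N21 seizes.
  N21 sheds 130 L/s to N20: 130 each.
    N20: 70+130 = 200 > 150
Round 2 — N20 seizes.
  N20 sheds 200 L/s to N13, N17, N6: 66 each (2 lost).
    N13: 50+66 = 116 > 100
    N17: 70+66 = 136 ≤ 150
    N6: 60+66 = 126 ≤ 140
Round 3 — N13 seizes.
  N13 sheds 116 L/s: no online neighbours, lost.
No further seizures.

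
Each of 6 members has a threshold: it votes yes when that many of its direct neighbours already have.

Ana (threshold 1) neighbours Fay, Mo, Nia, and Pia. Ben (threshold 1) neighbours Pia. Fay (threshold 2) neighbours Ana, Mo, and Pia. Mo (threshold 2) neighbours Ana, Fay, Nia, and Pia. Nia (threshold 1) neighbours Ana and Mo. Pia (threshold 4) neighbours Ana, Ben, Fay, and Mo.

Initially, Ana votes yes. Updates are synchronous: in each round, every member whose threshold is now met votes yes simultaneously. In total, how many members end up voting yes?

Round 1 — Ana votes yes (initial).
Round 2 — checking thresholds:
  Fay: 1 of 3 neighbours < 2, not yet.
  Mo: 1 of 4 neighbours < 2, not yet.
  Nia: 1 of 2 neighbours ≥ 1, votes yes.
  Pia: 1 of 4 neighbours < 4, not yet.
Round 3 — checking thresholds:
  Fay: 1 of 3 neighbours < 2, not yet.
  Mo: 2 of 4 neighbours ≥ 2, votes yes.
  Pia: 1 of 4 neighbours < 4, not yet.
Round 4 — checking thresholds:
  Fay: 2 of 3 neighbours ≥ 2, votes yes.
  Pia: 2 of 4 neighbours < 4, not yet.
Round 5 — no new yes votes; cascade stops.

4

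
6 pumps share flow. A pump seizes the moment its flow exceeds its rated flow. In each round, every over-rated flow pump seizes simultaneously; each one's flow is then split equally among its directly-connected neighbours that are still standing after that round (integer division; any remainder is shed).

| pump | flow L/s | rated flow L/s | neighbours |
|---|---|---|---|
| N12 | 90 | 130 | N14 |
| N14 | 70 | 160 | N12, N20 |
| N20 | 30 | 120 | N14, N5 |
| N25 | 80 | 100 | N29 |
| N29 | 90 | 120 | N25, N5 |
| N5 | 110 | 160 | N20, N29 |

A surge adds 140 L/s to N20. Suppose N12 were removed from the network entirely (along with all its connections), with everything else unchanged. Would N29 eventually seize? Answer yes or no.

With N12 removed:
Round 1 — N20 at 170 > 120. N20 seizes.
  N20 sheds 170 L/s to N14, N5: 85 each.
    N14: 70+85 = 155 ≤ 160
    N5: 110+85 = 195 > 160
Round 2 — N5 seizes.
  N5 sheds 195 L/s to N29: 195 each.
    N29: 90+195 = 285 > 120
Round 3 — N29 seizes.
  N29 sheds 285 L/s to N25: 285 each.
    N25: 80+285 = 365 > 100
Round 4 — N25 seizes.
  N25 sheds 365 L/s: no online neighbours, lost.
No further seizures.

yes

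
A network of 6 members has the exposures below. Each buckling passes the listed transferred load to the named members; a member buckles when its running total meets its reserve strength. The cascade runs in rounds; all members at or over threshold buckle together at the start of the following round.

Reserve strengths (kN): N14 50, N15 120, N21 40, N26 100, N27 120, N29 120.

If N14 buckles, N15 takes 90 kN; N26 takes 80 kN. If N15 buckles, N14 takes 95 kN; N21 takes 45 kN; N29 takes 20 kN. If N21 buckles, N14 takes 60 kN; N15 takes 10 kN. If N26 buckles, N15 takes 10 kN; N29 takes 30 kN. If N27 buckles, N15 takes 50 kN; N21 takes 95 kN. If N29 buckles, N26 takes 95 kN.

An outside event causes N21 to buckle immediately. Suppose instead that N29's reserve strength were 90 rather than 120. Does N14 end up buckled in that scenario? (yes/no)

yes

With N29's reserve strength at 90:
Round 1 — N21 buckles (initial).
  N14: +60 → 60 ≥ 50
  N15: +10 → 10 < 120
Round 2 — N14 buckles.
  N15: +90 → 100 < 120
  N26: +80 → 80 < 100
No further bucklings.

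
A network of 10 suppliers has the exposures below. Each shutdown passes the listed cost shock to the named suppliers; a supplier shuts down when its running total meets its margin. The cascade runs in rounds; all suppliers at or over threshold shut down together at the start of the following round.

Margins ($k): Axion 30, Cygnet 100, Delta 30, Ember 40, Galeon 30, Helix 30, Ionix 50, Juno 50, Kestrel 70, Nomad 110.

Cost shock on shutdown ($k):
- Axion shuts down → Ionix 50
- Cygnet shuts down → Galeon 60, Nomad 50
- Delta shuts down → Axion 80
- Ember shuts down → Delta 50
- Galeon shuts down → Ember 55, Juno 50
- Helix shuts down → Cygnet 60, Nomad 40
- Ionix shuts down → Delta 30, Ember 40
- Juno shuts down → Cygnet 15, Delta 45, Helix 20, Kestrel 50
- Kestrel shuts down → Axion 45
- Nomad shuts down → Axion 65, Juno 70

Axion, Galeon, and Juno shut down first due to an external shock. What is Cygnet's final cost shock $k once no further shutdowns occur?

Round 1 — Axion, Galeon, Juno shut down (initial).
  Cygnet: +15 → 15 < 100
  Delta: +45 → 45 ≥ 30
  Ember: +55 → 55 ≥ 40
  Helix: +20 → 20 < 30
  Ionix: +50 → 50 ≥ 50
  Kestrel: +50 → 50 < 70
Round 2 — Delta, Ember, Ionix shut down.
No further shutdowns.

15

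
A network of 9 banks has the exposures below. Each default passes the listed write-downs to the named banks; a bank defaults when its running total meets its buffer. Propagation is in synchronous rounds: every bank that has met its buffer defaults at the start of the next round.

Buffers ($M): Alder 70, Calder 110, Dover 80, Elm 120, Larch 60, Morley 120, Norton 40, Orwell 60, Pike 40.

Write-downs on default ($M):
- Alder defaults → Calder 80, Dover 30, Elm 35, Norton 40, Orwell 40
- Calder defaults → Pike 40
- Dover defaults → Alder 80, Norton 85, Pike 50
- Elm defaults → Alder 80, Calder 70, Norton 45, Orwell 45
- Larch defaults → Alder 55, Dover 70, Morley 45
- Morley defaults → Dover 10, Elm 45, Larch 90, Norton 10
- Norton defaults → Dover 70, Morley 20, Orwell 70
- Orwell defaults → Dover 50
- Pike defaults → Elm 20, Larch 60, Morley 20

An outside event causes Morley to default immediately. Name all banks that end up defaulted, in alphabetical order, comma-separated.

Round 1 — Morley defaults (initial).
  Dover: +10 → 10 < 80
  Elm: +45 → 45 < 120
  Larch: +90 → 90 ≥ 60
  Norton: +10 → 10 < 40
Round 2 — Larch defaults.
  Alder: +55 → 55 < 70
  Dover: +70 → 80 ≥ 80
Round 3 — Dover defaults.
  Alder: +80 → 135 ≥ 70
  Norton: +85 → 95 ≥ 40
  Pike: +50 → 50 ≥ 40
Round 4 — Alder, Norton, Pike default.
  Calder: +80 → 80 < 110
  Elm: +35+20 → 100 < 120
  Orwell: +40+70 → 110 ≥ 60
Round 5 — Orwell defaults.
No further defaults.

Alder, Dover, Larch, Morley, Norton, Orwell, Pike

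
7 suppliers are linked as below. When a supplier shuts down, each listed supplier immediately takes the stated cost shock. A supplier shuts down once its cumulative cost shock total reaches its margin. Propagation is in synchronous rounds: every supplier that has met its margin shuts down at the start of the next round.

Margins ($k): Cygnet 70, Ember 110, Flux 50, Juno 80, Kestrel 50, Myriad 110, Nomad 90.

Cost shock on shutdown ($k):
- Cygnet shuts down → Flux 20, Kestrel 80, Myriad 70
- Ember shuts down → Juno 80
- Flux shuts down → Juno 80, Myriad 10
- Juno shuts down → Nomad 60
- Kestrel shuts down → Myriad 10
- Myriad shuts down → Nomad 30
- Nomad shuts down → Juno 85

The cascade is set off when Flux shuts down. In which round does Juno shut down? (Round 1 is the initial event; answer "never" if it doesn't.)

Round 1 — Flux shuts down (initial).
  Juno: +80 → 80 ≥ 80
  Myriad: +10 → 10 < 110
Round 2 — Juno shuts down.
  Nomad: +60 → 60 < 90
No further shutdowns.

2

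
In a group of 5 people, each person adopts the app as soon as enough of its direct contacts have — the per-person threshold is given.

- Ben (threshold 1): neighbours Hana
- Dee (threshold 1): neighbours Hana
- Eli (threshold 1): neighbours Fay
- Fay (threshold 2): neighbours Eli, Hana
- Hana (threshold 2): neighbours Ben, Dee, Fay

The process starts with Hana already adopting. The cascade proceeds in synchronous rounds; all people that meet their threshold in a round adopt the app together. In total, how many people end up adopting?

3

Round 1 — Hana adopts the app (initial).
Round 2 — checking thresholds:
  Ben: 1 of 1 neighbours ≥ 1, adopts the app.
  Dee: 1 of 1 neighbours ≥ 1, adopts the app.
  Fay: 1 of 2 neighbours < 2, holds.
Round 3 — no new adoptions; cascade stops.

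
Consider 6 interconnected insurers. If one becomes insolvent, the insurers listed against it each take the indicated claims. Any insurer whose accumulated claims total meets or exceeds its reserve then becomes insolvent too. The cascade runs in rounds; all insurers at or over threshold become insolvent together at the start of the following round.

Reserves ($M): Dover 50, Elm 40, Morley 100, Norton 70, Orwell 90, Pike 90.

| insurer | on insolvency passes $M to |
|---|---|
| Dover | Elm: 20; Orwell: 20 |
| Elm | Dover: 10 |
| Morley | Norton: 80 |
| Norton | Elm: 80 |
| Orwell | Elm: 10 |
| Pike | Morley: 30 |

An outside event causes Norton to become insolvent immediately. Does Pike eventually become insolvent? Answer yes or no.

Round 1 — Norton becomes insolvent (initial).
  Elm: +80 → 80 ≥ 40
Round 2 — Elm becomes insolvent.
  Dover: +10 → 10 < 50
No further insolvencies.

no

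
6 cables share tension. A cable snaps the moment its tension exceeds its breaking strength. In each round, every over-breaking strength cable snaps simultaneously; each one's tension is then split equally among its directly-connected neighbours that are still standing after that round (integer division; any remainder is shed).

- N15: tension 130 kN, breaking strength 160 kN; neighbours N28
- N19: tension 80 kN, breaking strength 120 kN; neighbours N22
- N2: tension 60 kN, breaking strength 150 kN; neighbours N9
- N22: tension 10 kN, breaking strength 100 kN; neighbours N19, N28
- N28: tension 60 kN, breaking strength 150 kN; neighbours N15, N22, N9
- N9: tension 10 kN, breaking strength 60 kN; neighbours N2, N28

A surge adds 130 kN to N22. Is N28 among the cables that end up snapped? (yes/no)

Round 1 — N22 at 140 > 100. N22 snaps.
  N22 sheds 140 kN to N19, N28: 70 each.
    N19: 80+70 = 150 > 120
    N28: 60+70 = 130 ≤ 150
Round 2 — N19 snaps.
  N19 sheds 150 kN: no online neighbours, lost.
No further breaks.

no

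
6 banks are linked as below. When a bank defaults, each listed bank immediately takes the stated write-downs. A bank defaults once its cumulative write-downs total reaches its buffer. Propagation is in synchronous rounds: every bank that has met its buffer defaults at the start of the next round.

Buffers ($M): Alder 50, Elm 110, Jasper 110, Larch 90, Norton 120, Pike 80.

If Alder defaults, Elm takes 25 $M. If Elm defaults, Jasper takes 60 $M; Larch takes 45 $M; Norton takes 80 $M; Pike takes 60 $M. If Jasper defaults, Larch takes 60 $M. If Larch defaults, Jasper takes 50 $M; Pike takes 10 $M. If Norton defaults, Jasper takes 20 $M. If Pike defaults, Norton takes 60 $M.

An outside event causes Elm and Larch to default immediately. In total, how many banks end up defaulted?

Round 1 — Elm, Larch default (initial).
  Jasper: +60+50 → 110 ≥ 110
  Norton: +80 → 80 < 120
  Pike: +60+10 → 70 < 80
Round 2 — Jasper defaults.
No further defaults.

3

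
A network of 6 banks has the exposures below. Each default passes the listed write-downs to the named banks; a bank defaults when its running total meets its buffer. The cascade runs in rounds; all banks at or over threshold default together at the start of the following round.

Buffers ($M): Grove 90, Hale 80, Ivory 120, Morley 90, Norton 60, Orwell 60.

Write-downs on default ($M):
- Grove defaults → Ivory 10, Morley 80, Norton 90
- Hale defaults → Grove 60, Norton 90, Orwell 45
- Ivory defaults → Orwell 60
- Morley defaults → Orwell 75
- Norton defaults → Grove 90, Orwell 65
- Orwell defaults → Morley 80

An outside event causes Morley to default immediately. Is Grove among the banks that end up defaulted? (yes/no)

no

Round 1 — Morley defaults (initial).
  Orwell: +75 → 75 ≥ 60
Round 2 — Orwell defaults.
No further defaults.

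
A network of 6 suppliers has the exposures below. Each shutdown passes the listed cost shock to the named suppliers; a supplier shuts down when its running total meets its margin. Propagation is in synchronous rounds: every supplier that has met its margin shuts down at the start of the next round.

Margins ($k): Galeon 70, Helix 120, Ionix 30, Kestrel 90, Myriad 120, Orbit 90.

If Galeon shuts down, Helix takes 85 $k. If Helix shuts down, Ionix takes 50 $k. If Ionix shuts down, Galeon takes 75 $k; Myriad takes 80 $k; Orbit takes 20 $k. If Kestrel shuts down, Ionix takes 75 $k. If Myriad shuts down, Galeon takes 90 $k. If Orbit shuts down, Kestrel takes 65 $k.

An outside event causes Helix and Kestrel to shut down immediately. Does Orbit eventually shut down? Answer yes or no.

no

Round 1 — Helix, Kestrel shut down (initial).
  Ionix: +50+75 → 125 ≥ 30
Round 2 — Ionix shuts down.
  Galeon: +75 → 75 ≥ 70
  Myriad: +80 → 80 < 120
  Orbit: +20 → 20 < 90
Round 3 — Galeon shuts down.
No further shutdowns.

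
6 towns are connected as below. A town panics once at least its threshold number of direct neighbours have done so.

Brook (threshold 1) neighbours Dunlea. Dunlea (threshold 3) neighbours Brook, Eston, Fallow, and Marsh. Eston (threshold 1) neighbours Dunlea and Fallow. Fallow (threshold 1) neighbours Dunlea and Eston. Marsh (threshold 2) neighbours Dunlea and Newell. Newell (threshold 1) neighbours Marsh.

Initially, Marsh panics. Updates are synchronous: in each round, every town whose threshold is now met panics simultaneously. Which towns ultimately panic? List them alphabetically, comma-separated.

Marsh, Newell

Round 1 — Marsh panics (initial).
Round 2 — checking thresholds:
  Dunlea: 1 of 4 neighbours < 3, below threshold.
  Newell: 1 of 1 neighbours ≥ 1, panics.
Round 3 — no new panics; cascade stops.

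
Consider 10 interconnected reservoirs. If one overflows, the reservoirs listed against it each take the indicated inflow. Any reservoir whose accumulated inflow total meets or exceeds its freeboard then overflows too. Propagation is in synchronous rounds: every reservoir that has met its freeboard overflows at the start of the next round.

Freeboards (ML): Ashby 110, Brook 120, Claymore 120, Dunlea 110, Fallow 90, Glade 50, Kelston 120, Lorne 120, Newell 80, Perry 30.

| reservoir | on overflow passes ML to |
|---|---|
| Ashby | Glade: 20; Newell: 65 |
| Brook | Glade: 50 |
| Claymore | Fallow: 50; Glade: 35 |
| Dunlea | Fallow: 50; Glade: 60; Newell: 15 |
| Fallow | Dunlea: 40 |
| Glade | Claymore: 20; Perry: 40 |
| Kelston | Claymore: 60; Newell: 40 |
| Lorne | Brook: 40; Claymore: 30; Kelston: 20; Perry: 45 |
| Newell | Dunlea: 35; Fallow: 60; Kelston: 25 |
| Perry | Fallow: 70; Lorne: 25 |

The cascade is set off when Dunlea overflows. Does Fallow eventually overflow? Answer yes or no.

Round 1 — Dunlea overflows (initial).
  Fallow: +50 → 50 < 90
  Glade: +60 → 60 ≥ 50
  Newell: +15 → 15 < 80
Round 2 — Glade overflows.
  Claymore: +20 → 20 < 120
  Perry: +40 → 40 ≥ 30
Round 3 — Perry overflows.
  Fallow: +70 → 120 ≥ 90
  Lorne: +25 → 25 < 120
Round 4 — Fallow overflows.
No further overflows.

yes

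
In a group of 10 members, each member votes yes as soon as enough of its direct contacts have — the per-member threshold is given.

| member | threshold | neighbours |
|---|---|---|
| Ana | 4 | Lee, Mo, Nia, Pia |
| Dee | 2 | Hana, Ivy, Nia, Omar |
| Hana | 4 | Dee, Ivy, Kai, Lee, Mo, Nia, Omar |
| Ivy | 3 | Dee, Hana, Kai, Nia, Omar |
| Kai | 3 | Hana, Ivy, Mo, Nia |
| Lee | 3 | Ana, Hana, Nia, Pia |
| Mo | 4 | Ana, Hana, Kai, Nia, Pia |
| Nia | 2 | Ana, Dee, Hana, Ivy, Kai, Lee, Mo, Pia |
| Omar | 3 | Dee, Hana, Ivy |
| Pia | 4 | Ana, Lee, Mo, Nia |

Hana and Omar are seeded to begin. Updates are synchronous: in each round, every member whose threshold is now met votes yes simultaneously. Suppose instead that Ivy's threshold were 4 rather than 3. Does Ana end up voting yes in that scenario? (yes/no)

no

With Ivy's threshold at 4:
Round 1 — Hana, Omar vote yes (initial).
Round 2 — checking thresholds:
  Dee: 2 of 4 neighbours ≥ 2, votes yes.
  Ivy: 2 of 5 neighbours < 4, below threshold.
  Kai: 1 of 4 neighbours < 3, below threshold.
  Lee: 1 of 4 neighbours < 3, below threshold.
  Mo: 1 of 5 neighbours < 4, below threshold.
  Nia: 1 of 8 neighbours < 2, below threshold.
Round 3 — checking thresholds:
  Ivy: 3 of 5 neighbours < 4, below threshold.
  Kai: 1 of 4 neighbours < 3, below threshold.
  Lee: 1 of 4 neighbours < 3, below threshold.
  Mo: 1 of 5 neighbours < 4, below threshold.
  Nia: 2 of 8 neighbours ≥ 2, votes yes.
Round 4 — checking thresholds:
  Ana: 1 of 4 neighbours < 4, below threshold.
  Ivy: 4 of 5 neighbours ≥ 4, votes yes.
  Kai: 2 of 4 neighbours < 3, below threshold.
  Lee: 2 of 4 neighbours < 3, below threshold.
  Mo: 2 of 5 neighbours < 4, below threshold.
  Pia: 1 of 4 neighbours < 4, below threshold.
Round 5 — checking thresholds:
  Ana: 1 of 4 neighbours < 4, below threshold.
  Kai: 3 of 4 neighbours ≥ 3, votes yes.
  Lee: 2 of 4 neighbours < 3, below threshold.
  Mo: 2 of 5 neighbours < 4, below threshold.
  Pia: 1 of 4 neighbours < 4, below threshold.
Round 6 — no new yes votes; cascade stops.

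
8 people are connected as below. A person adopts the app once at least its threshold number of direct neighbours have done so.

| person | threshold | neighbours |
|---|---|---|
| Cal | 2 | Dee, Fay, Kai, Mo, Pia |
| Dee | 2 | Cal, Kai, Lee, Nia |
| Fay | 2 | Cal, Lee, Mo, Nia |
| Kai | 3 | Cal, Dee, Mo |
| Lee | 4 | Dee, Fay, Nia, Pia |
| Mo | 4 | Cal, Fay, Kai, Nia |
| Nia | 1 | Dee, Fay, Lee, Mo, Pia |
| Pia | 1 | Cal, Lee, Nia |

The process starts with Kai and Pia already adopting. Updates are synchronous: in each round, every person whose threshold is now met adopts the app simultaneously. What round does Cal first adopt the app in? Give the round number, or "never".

2

Round 1 — Kai, Pia adopt the app (initial).
Round 2 — checking thresholds:
  Cal: 2 of 5 neighbours ≥ 2, adopts the app.
  Dee: 1 of 4 neighbours < 2, not yet.
  Lee: 1 of 4 neighbours < 4, not yet.
  Mo: 1 of 4 neighbours < 4, not yet.
  Nia: 1 of 5 neighbours ≥ 1, adopts the app.
Round 3 — checking thresholds:
  Dee: 3 of 4 neighbours ≥ 2, adopts the app.
  Fay: 2 of 4 neighbours ≥ 2, adopts the app.
  Lee: 2 of 4 neighbours < 4, not yet.
  Mo: 3 of 4 neighbours < 4, not yet.
Round 4 — checking thresholds:
  Lee: 4 of 4 neighbours ≥ 4, adopts the app.
  Mo: 4 of 4 neighbours ≥ 4, adopts the app.
Round 5 — no new adoptions; cascade stops.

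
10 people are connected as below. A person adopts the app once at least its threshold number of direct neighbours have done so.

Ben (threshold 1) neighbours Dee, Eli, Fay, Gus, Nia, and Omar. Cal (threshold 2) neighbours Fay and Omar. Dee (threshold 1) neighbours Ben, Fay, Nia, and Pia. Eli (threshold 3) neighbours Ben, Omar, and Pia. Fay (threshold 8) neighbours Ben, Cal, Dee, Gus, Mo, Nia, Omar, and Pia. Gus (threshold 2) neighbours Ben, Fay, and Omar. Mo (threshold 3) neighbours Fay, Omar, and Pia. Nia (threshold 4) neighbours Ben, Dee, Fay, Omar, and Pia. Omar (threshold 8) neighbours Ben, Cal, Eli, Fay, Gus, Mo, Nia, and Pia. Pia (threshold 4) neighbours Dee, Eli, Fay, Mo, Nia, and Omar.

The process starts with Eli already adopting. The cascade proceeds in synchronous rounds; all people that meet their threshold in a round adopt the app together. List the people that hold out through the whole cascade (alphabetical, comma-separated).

Cal, Fay, Gus, Mo, Nia, Omar, Pia

Round 1 — Eli adopts the app (initial).
Round 2 — checking thresholds:
  Ben: 1 of 6 neighbours ≥ 1, adopts the app.
  Omar: 1 of 8 neighbours < 8, below threshold.
  Pia: 1 of 6 neighbours < 4, below threshold.
Round 3 — checking thresholds:
  Dee: 1 of 4 neighbours ≥ 1, adopts the app.
  Fay: 1 of 8 neighbours < 8, below threshold.
  Gus: 1 of 3 neighbours < 2, below threshold.
  Nia: 1 of 5 neighbours < 4, below threshold.
  Omar: 2 of 8 neighbours < 8, below threshold.
  Pia: 1 of 6 neighbours < 4, below threshold.
Round 4 — no new adoptions; cascade stops.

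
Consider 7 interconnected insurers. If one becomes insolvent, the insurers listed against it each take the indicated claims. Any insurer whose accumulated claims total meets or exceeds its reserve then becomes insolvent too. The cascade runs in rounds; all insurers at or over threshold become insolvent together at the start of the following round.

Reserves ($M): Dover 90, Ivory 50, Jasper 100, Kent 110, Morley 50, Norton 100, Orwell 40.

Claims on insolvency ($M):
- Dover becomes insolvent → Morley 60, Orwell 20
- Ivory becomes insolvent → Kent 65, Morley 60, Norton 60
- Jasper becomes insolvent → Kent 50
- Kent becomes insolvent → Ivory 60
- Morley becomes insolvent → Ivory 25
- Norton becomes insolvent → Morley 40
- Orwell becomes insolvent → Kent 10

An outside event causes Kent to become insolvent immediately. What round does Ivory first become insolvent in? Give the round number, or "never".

2

Round 1 — Kent becomes insolvent (initial).
  Ivory: +60 → 60 ≥ 50
Round 2 — Ivory becomes insolvent.
  Morley: +60 → 60 ≥ 50
  Norton: +60 → 60 < 100
Round 3 — Morley becomes insolvent.
No further insolvencies.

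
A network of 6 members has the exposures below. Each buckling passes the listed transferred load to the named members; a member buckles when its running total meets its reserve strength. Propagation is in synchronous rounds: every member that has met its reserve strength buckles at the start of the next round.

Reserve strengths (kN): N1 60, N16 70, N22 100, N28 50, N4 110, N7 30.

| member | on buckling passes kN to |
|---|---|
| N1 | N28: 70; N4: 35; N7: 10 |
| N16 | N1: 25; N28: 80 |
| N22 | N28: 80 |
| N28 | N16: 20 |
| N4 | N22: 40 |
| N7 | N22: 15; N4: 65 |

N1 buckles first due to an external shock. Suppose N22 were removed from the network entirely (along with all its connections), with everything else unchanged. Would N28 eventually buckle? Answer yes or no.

yes

With N22 removed:
Round 1 — N1 buckles (initial).
  N28: +70 → 70 ≥ 50
  N4: +35 → 35 < 110
  N7: +10 → 10 < 30
Round 2 — N28 buckles.
  N16: +20 → 20 < 70
No further bucklings.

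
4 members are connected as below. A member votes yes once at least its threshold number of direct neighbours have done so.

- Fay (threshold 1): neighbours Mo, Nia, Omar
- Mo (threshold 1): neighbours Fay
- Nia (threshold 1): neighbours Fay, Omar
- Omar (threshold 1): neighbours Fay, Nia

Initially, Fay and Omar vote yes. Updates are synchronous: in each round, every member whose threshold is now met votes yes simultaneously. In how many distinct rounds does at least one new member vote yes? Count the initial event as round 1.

Round 1 — Fay, Omar vote yes (initial).
Round 2 — checking thresholds:
  Mo: 1 of 1 neighbours ≥ 1, votes yes.
  Nia: 2 of 2 neighbours ≥ 1, votes yes.
Round 3 — no new yes votes; cascade stops.

2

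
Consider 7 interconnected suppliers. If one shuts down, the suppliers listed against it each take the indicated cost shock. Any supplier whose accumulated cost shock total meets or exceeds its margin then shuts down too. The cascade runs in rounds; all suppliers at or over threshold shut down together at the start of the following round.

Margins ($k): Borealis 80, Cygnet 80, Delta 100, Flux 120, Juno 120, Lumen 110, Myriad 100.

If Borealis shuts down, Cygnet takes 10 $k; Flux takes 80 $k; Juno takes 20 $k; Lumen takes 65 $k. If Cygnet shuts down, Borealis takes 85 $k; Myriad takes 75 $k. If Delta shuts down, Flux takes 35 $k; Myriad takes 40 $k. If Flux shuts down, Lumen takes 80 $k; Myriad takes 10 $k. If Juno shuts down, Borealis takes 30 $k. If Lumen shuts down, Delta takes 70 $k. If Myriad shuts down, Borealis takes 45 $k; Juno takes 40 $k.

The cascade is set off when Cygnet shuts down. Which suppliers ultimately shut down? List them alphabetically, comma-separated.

Round 1 — Cygnet shuts down (initial).
  Borealis: +85 → 85 ≥ 80
  Myriad: +75 → 75 < 100
Round 2 — Borealis shuts down.
  Flux: +80 → 80 < 120
  Juno: +20 → 20 < 120
  Lumen: +65 → 65 < 110
No further shutdowns.

Borealis, Cygnet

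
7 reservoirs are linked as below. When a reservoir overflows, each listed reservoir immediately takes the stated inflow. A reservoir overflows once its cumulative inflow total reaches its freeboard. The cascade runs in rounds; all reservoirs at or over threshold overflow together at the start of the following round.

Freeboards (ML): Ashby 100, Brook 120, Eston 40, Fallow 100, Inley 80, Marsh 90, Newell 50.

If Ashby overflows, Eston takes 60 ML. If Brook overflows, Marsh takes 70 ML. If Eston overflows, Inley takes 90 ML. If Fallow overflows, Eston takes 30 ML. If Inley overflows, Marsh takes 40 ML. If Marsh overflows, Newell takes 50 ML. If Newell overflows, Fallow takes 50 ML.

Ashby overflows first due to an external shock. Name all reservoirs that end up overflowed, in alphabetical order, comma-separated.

Round 1 — Ashby overflows (initial).
  Eston: +60 → 60 ≥ 40
Round 2 — Eston overflows.
  Inley: +90 → 90 ≥ 80
Round 3 — Inley overflows.
  Marsh: +40 → 40 < 90
No further overflows.

Ashby, Eston, Inley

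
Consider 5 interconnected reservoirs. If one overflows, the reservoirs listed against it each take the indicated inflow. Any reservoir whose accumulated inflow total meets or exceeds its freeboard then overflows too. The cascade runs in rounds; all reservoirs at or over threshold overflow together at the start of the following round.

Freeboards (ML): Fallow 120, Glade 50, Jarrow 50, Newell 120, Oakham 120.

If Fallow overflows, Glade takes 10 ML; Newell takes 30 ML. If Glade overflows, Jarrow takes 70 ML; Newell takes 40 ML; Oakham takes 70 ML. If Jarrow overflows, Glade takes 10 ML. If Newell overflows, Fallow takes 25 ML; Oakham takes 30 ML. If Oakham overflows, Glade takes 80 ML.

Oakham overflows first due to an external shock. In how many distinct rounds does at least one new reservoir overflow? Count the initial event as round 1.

3

Round 1 — Oakham overflows (initial).
  Glade: +80 → 80 ≥ 50
Round 2 — Glade overflows.
  Jarrow: +70 → 70 ≥ 50
  Newell: +40 → 40 < 120
Round 3 — Jarrow overflows.
No further overflows.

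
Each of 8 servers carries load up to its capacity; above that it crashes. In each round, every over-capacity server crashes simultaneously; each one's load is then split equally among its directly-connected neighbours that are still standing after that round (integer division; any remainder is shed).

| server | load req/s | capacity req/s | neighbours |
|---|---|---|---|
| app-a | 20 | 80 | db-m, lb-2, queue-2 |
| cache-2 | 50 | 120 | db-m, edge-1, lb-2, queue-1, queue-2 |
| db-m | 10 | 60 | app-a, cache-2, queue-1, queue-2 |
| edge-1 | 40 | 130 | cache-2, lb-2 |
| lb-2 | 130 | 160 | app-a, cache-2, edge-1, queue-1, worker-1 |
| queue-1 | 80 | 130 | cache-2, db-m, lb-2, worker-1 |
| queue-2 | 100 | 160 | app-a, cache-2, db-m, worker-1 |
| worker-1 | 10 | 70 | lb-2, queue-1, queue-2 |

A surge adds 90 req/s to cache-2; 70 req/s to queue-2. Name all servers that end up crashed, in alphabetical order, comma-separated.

app-a, cache-2, db-m, lb-2, queue-1, queue-2, worker-1

Round 1 — cache-2 at 140 > 120; queue-2 at 170 > 160. cache-2, queue-2 crash.
  cache-2 sheds 140 req/s to db-m, edge-1, lb-2, queue-1: 35 each.
    db-m: 10+35 = 45 ≤ 60
    edge-1: 40+35 = 75 ≤ 130
    lb-2: 130+35 = 165 > 160
    queue-1: 80+35 = 115 ≤ 130
  queue-2 sheds 170 req/s to app-a, db-m, worker-1: 56 each (2 lost).
    app-a: 20+56 = 76 ≤ 80
    db-m: 45+56 = 101 > 60
    worker-1: 10+56 = 66 ≤ 70
Round 2 — db-m, lb-2 crash.
  db-m sheds 101 req/s to app-a, queue-1: 50 each (1 lost).
    app-a: 76+50 = 126 > 80
    queue-1: 115+50 = 165 > 130
  lb-2 sheds 165 req/s to app-a, edge-1, queue-1, worker-1: 41 each (1 lost).
    app-a: 126+41 = 167 > 80
    edge-1: 75+41 = 116 ≤ 130
    queue-1: 165+41 = 206 > 130
    worker-1: 66+41 = 107 > 70
Round 3 — app-a, queue-1, worker-1 crash.
  app-a sheds 167 req/s: no online neighbours, lost.
  queue-1 sheds 206 req/s: no online neighbours, lost.
  worker-1 sheds 107 req/s: no online neighbours, lost.
No further crashes.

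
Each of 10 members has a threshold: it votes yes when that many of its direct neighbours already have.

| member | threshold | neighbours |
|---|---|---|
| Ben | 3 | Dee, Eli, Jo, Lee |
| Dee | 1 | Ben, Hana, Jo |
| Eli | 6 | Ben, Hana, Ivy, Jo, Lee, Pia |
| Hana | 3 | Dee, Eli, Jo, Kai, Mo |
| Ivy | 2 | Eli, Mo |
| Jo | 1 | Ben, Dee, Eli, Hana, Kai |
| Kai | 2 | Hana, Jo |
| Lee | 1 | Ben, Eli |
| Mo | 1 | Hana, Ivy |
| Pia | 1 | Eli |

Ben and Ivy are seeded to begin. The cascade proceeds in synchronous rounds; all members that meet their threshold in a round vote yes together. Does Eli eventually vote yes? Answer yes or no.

no

Round 1 — Ben, Ivy vote yes (initial).
Round 2 — checking thresholds:
  Dee: 1 of 3 neighbours ≥ 1, votes yes.
  Eli: 2 of 6 neighbours < 6, below threshold.
  Jo: 1 of 5 neighbours ≥ 1, votes yes.
  Lee: 1 of 2 neighbours ≥ 1, votes yes.
  Mo: 1 of 2 neighbours ≥ 1, votes yes.
Round 3 — checking thresholds:
  Eli: 4 of 6 neighbours < 6, below threshold.
  Hana: 3 of 5 neighbours ≥ 3, votes yes.
  Kai: 1 of 2 neighbours < 2, below threshold.
Round 4 — checking thresholds:
  Eli: 5 of 6 neighbours < 6, below threshold.
  Kai: 2 of 2 neighbours ≥ 2, votes yes.
Round 5 — no new yes votes; cascade stops.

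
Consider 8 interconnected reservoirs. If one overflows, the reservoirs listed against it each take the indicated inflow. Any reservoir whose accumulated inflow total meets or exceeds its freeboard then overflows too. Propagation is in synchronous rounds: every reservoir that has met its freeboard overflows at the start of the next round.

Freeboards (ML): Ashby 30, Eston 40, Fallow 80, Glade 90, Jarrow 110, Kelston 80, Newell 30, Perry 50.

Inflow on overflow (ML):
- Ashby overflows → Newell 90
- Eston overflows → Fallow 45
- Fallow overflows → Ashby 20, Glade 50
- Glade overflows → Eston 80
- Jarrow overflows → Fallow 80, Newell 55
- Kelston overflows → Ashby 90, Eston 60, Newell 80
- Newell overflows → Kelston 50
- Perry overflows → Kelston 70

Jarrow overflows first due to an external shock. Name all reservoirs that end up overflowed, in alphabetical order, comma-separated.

Fallow, Jarrow, Newell

Round 1 — Jarrow overflows (initial).
  Fallow: +80 → 80 ≥ 80
  Newell: +55 → 55 ≥ 30
Round 2 — Fallow, Newell overflow.
  Ashby: +20 → 20 < 30
  Glade: +50 → 50 < 90
  Kelston: +50 → 50 < 80
No further overflows.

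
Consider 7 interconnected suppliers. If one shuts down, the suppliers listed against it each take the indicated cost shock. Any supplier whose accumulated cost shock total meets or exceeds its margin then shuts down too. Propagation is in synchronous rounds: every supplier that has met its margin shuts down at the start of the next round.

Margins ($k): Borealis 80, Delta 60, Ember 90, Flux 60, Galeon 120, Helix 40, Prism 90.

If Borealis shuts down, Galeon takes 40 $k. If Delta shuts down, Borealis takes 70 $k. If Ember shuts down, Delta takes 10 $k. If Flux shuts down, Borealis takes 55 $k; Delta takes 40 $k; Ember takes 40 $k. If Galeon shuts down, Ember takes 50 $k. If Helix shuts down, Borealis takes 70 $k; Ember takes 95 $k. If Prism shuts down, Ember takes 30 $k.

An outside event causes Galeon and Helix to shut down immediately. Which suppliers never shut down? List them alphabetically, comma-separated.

Borealis, Delta, Flux, Prism

Round 1 — Galeon, Helix shut down (initial).
  Borealis: +70 → 70 < 80
  Ember: +50+95 → 145 ≥ 90
Round 2 — Ember shuts down.
  Delta: +10 → 10 < 60
No further shutdowns.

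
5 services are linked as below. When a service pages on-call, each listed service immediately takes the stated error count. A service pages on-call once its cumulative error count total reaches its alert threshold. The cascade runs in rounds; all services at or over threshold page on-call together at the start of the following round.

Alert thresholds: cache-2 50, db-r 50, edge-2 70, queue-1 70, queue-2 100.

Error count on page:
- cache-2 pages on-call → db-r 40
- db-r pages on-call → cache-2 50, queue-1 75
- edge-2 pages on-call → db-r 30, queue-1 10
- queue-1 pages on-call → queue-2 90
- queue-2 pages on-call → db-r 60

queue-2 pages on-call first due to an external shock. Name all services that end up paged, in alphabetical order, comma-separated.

cache-2, db-r, queue-1, queue-2

Round 1 — queue-2 pages on-call (initial).
  db-r: +60 → 60 ≥ 50
Round 2 — db-r pages on-call.
  cache-2: +50 → 50 ≥ 50
  queue-1: +75 → 75 ≥ 70
Round 3 — cache-2, queue-1 page on-call.
No further pages.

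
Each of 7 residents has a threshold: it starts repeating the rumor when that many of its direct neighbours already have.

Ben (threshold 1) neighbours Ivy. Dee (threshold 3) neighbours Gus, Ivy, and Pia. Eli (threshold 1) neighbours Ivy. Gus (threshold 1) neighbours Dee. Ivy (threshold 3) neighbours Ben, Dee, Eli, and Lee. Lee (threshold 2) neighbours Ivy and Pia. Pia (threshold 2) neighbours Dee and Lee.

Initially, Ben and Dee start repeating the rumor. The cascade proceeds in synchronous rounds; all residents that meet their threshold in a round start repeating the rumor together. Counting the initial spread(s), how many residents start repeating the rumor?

3

Round 1 — Ben, Dee start repeating the rumor (initial).
Round 2 — checking thresholds:
  Gus: 1 of 1 neighbours ≥ 1, starts repeating the rumor.
  Ivy: 2 of 4 neighbours < 3, below threshold.
  Pia: 1 of 2 neighbours < 2, below threshold.
Round 3 — no new spreads; cascade stops.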